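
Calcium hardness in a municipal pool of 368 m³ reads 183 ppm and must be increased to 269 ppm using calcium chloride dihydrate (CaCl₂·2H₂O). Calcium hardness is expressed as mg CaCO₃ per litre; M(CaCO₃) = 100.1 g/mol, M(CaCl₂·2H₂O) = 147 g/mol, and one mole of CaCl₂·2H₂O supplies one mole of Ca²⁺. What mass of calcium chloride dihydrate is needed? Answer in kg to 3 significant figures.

Volume: 368 m³ = 368,000 L.
Hardness to add: (269 − 183) = 86 mg/L as CaCO₃ × 368,000 L = 31,650 g as CaCO₃.
Moles of Ca²⁺ (1 mol Ca²⁺ ≡ 1 mol CaCO₃): 31,650 / 100.1 g/mol = 316.2 mol.
Mass of CaCl₂·2H₂O: 316.2 × 147 = 46,480 g.

46.5 kg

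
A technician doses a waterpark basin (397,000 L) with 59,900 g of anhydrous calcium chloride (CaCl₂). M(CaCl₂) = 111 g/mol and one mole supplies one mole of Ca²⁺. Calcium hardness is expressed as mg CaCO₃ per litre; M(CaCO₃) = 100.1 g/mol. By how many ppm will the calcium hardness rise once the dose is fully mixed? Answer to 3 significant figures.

Moles of Ca²⁺: 59,900 g ÷ 111 g/mol = 539.6 mol.
As CaCO₃: 539.6 mol × 100.1 g/mol = 54,020 g.
Rise: 54,020 g / 397,000 L × 1000 = 136.1 mg/L.

136 ppm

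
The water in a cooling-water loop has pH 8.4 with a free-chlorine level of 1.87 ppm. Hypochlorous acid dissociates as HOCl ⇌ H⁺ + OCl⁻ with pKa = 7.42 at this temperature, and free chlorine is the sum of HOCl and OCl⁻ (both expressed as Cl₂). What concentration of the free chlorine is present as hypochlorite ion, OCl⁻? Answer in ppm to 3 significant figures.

1.69 ppm

[OCl⁻]/[HOCl] = 10^(pH − pKa) = 10^(8.4 − 7.42) = 10^0.98 = 9.55.
Fraction as HOCl = 1 / (1 + 9.55) = 0.09479.
OCl⁻ = (1 − 0.09479) × 1.87 ppm = 1.693 ppm.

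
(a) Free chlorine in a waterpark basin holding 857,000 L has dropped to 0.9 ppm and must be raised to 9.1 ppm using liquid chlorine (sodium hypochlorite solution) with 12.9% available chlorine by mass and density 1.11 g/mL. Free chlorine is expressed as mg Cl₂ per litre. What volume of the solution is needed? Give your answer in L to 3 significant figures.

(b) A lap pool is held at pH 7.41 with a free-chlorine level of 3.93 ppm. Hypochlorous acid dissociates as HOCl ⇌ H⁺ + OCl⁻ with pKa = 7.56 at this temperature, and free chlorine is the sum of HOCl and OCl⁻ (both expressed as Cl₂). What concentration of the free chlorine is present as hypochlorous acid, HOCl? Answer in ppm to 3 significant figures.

(a) 49.1 L; (b) 2.30 ppm

(a) Chlorine deficit: 9.1 − 0.9 = 8.2 ppm = 8.2 mg/L as Cl₂.
(a) Cl₂ equivalent needed: 8.2 mg/L × 857,000 L = 7,027,000 mg = 7027 g.
(a) Product at 12.9% available chlorine: 7027 / 0.129 = 54,480 g.
(a) Volume at density 1.11 g/mL: 54,480 g ÷ 1.11 g/mL = 49,080 mL.

(b) [OCl⁻]/[HOCl] = 10^(pH − pKa) = 10^(7.41 − 7.56) = 10^-0.15 = 0.7079.
(b) Fraction as HOCl = 1 / (1 + 0.7079) = 0.5855.
(b) HOCl = 0.5855 × 3.93 ppm = 2.301 ppm.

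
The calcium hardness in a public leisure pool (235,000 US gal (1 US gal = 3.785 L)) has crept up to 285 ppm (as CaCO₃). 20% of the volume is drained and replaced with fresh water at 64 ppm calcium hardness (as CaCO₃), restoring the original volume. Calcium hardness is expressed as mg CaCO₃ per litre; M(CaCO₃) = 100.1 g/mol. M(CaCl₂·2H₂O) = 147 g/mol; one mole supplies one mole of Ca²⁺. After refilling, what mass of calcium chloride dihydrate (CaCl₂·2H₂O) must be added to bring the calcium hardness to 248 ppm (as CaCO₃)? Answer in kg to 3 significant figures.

Volume: 235,000 US gal × 3.785 L/gal = 889,475 L.
After draining 20% and refilling: 285 × 0.80 + 64 × 0.20 = 240.8 ppm.
Deficit to target: 248 − 240.8 = 7.2 mg/L.
As CaCO₃: 7.2 mg/L × 889,475 L = 6404 g; ÷ 100.1 = 63.98 mol Ca²⁺.
Mass: 63.98 × 147 = 9405 g.

9.40 kg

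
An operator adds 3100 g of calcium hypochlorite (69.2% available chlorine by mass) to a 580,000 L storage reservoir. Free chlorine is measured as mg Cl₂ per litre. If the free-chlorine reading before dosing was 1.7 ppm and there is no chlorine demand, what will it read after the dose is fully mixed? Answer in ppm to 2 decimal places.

5.40 ppm

Available chlorine delivered: 3100 g × 0.692 = 2145 g as Cl₂.
Concentration rise: 2145 g / 580,000 L = 3.699 mg/L = 3.70 ppm.
Final FC: 1.7 + 3.70 = 5.40 ppm.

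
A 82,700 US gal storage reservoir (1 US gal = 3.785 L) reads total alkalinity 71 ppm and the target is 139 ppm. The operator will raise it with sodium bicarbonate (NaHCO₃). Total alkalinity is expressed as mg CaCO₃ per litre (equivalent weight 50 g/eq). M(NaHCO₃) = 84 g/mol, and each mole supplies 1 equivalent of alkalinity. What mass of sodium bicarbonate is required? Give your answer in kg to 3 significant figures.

35.8 kg

Volume: 82,700 US gal × 3.785 L/gal = 313,020 L.
Alkalinity to add: (139 − 71) = 68 mg/L as CaCO₃ × 313,020 L = 21,290 g as CaCO₃.
Equivalents: 21,290 g ÷ 50 g/eq = 425.7 eq.
NaHCO₃ supplies 1 eq per mole → 425.7 mol.
Mass: 425.7 mol × 84 g/mol = 35,760 g.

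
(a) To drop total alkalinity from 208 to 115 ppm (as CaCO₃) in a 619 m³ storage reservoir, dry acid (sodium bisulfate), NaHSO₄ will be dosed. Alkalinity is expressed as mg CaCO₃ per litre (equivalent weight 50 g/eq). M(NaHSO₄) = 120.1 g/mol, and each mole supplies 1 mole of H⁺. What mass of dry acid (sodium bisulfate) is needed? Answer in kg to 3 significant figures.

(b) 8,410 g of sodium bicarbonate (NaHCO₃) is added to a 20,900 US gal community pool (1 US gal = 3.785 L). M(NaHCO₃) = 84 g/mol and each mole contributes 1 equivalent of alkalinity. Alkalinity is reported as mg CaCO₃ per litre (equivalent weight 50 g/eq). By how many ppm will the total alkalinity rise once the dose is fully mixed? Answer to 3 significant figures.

(a) Volume: 619 m³ = 619,000 L.
(a) Alkalinity to neutralize: (208 − 115) = 93 mg/L as CaCO₃ × 619,000 L = 57,570 g as CaCO₃.
(a) Equivalents of H⁺ required: 57,570 ÷ 50 g/eq = 1151 eq = 1151 mol NaHSO₄.
(a) Mass of NaHSO₄: 1151 × 120.1 = 138,300 g.

(b) Volume: 20,900 US gal × 3.785 L/gal = 79,106 L.
(b) Moles of NaHCO₃: 8,410 g ÷ 84 g/mol = 100.1 mol → 100.1 eq of alkalinity.
(b) As CaCO₃: 100.1 eq × 50 g/eq = 5006 g.
(b) Rise: 5006 g / 79,106 L × 1000 = 63.28 mg/L.

(a) 138 kg; (b) 63.3 ppm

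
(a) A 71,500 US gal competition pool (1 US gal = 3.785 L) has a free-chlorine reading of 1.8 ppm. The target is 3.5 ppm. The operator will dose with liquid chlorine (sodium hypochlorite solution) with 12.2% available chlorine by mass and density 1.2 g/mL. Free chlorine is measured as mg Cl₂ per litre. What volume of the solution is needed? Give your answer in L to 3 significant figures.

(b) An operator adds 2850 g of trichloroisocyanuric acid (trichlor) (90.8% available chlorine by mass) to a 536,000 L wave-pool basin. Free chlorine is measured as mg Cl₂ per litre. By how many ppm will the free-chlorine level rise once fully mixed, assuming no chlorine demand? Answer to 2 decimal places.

(a) 3.14 L; (b) 4.83 ppm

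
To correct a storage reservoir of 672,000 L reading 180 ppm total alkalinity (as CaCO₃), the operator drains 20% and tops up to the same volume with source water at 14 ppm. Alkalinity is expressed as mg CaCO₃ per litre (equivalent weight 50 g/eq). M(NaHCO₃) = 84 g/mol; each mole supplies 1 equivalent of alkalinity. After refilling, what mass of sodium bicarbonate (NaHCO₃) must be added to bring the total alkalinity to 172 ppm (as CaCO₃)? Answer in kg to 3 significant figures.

28.4 kg

After draining 20% and refilling: 180 × 0.80 + 14 × 0.20 = 146.8 ppm.
Deficit to target: 172 − 146.8 = 25.2 mg/L.
As CaCO₃: 25.2 mg/L × 672,000 L = 16,930 g; ÷ 50 g/eq ÷ 1 = 338.7 mol NaHCO₃.
Mass: 338.7 × 84 = 28,450 g.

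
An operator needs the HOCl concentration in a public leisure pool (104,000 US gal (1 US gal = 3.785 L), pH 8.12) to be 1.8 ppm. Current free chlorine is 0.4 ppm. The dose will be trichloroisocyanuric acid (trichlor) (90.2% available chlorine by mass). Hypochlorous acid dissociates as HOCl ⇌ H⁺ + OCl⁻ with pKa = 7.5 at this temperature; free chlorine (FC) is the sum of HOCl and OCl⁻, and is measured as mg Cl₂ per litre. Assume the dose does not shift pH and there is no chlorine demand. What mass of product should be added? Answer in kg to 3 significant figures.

3.89 kg

Volume: 104,000 US gal × 3.785 L/gal = 393,640 L.
[OCl⁻]/[HOCl] = 10^(pH − pKa) = 10^(8.12 − 7.5) = 4.169; fraction as HOCl = 1/(1 + 4.169) = 0.1935.
Free chlorine required for 1.8 ppm HOCl: 1.8 / 0.1935 = 9.304 ppm.
FC to add: 9.304 − 0.4 = 8.904 mg/L as Cl₂.
Cl₂ equivalent: 8.904 mg/L × 393,640 L = 3505 g.
Product at 90.2% available Cl: 3505 / 0.902 = 3886 g.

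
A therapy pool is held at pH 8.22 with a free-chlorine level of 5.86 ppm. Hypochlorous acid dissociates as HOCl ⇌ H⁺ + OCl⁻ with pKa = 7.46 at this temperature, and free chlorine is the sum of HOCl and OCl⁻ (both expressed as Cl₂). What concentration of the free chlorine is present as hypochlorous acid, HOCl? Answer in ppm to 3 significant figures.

[OCl⁻]/[HOCl] = 10^(pH − pKa) = 10^(8.22 − 7.46) = 10^0.76 = 5.754.
Fraction as HOCl = 1 / (1 + 5.754) = 0.1481.
HOCl = 0.1481 × 5.86 ppm = 0.8676 ppm.

0.868 ppm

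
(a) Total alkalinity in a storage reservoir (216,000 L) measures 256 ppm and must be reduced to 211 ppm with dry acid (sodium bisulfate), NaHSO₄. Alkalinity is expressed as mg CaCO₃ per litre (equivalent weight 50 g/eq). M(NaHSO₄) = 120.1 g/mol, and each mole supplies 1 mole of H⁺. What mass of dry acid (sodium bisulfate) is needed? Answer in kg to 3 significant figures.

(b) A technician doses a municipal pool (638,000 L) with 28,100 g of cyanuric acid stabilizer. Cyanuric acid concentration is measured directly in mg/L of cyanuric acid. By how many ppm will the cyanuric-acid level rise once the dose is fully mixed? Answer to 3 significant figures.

(a) 23.3 kg; (b) 44.0 ppm

(a) Alkalinity to neutralize: (256 − 211) = 45 mg/L as CaCO₃ × 216,000 L = 9720 g as CaCO₃.
(a) Equivalents of H⁺ required: 9720 ÷ 50 g/eq = 194.4 eq = 194.4 mol NaHSO₄.
(a) Mass of NaHSO₄: 194.4 × 120.1 = 23,350 g.

(b) Rise: 28,100 g / 638,000 L × 1000 = 44.04 mg/L.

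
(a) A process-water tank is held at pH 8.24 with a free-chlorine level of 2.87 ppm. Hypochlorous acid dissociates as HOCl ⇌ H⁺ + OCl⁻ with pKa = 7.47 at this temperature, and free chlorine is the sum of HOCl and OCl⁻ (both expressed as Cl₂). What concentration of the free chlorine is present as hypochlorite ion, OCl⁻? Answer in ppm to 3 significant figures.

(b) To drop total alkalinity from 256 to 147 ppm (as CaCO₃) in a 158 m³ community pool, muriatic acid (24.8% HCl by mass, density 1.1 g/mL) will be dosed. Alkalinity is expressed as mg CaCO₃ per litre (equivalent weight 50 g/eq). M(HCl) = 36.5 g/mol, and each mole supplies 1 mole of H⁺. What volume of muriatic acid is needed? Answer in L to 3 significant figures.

(a) [OCl⁻]/[HOCl] = 10^(pH − pKa) = 10^(8.24 − 7.47) = 10^0.77 = 5.888.
(a) Fraction as HOCl = 1 / (1 + 5.888) = 0.1452.
(a) OCl⁻ = (1 − 0.1452) × 2.87 ppm = 2.453 ppm.

(b) Volume: 158 m³ = 158,000 L.
(b) Alkalinity to neutralize: (256 − 147) = 109 mg/L as CaCO₃ × 158,000 L = 17,220 g as CaCO₃.
(b) Equivalents of H⁺ required: 17,220 ÷ 50 g/eq = 344.4 eq = 344.4 mol HCl.
(b) Mass of HCl: 344.4 × 36.5 = 12,570 g.
(b) Mass of 24.8% solution: 12,570 / 0.248 = 50,690 g.
(b) Volume: 50,690 g ÷ 1.1 g/mL = 46,090 mL.

(a) 2.45 ppm; (b) 46.1 L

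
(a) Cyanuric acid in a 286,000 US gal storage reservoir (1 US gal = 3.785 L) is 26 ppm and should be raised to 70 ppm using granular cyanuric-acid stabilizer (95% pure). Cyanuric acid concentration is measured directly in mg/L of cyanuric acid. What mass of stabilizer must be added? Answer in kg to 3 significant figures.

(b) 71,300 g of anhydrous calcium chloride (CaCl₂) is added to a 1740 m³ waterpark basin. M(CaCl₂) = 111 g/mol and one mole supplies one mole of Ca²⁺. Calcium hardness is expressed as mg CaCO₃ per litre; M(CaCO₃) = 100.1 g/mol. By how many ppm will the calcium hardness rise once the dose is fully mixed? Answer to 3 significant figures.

(a) 50.1 kg; (b) 37.0 ppm

(a) Volume: 286,000 US gal × 3.785 L/gal = 1,082,510 L.
(a) CYA to add: (70 − 26) = 44 mg/L × 1,082,510 L = 47,630 g cyanuric acid.
(a) At 95% purity: 47,630 / 0.95 = 50,140 g product.

(b) Volume: 1740 m³ = 1,740,000 L.
(b) Moles of Ca²⁺: 71,300 g ÷ 111 g/mol = 642.3 mol.
(b) As CaCO₃: 642.3 mol × 100.1 g/mol = 64,300 g.
(b) Rise: 64,300 g / 1,740,000 L × 1000 = 36.95 mg/L.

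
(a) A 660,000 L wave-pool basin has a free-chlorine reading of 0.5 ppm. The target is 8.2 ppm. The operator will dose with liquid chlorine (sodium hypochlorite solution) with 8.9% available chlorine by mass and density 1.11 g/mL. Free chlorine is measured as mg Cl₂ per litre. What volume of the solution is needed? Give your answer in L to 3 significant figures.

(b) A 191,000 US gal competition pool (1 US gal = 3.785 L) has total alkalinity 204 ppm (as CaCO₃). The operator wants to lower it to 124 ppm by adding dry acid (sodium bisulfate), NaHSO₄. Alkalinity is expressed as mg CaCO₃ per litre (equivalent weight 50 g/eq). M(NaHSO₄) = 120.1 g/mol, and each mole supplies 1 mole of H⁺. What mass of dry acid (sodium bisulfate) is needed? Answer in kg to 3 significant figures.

(a) 51.4 L; (b) 139 kg

(a) Chlorine deficit: 8.2 − 0.5 = 7.7 ppm = 7.7 mg/L as Cl₂.
(a) Cl₂ equivalent needed: 7.7 mg/L × 660,000 L = 5,082,000 mg = 5082 g.
(a) Product at 8.9% available chlorine: 5082 / 0.089 = 57,100 g.
(a) Volume at density 1.11 g/mL: 57,100 g ÷ 1.11 g/mL = 51,440 mL.

(b) Volume: 191,000 US gal × 3.785 L/gal = 722,935 L.
(b) Alkalinity to neutralize: (204 − 124) = 80 mg/L as CaCO₃ × 722,935 L = 57,830 g as CaCO₃.
(b) Equivalents of H⁺ required: 57,830 ÷ 50 g/eq = 1157 eq = 1157 mol NaHSO₄.
(b) Mass of NaHSO₄: 1157 × 120.1 = 138,900 g.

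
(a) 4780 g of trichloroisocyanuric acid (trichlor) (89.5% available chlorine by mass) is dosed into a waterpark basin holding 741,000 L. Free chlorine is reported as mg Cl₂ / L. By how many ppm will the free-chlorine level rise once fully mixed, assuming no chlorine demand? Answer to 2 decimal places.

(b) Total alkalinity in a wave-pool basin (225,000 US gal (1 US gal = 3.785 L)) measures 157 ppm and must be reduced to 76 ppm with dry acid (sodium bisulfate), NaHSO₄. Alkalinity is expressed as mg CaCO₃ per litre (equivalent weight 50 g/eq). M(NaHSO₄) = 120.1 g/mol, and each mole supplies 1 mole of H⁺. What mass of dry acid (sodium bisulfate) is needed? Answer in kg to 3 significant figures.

(a) 5.77 ppm; (b) 166 kg

(a) Available chlorine delivered: 4780 g × 0.895 = 4278 g as Cl₂.
(a) Concentration rise: 4278 g / 741,000 L = 5.773 mg/L = 5.77 ppm.

(b) Volume: 225,000 US gal × 3.785 L/gal = 851,625 L.
(b) Alkalinity to neutralize: (157 − 76) = 81 mg/L as CaCO₃ × 851,625 L = 68,980 g as CaCO₃.
(b) Equivalents of H⁺ required: 68,980 ÷ 50 g/eq = 1380 eq = 1380 mol NaHSO₄.
(b) Mass of NaHSO₄: 1380 × 120.1 = 165,700 g.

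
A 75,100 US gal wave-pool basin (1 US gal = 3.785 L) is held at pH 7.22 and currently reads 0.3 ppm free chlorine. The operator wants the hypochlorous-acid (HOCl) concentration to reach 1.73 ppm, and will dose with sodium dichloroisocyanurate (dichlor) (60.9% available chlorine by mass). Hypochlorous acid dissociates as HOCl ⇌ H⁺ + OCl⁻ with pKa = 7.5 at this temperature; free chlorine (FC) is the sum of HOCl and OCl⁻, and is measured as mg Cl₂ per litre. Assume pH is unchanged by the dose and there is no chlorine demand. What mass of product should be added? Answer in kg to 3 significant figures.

1.09 kg

Volume: 75,100 US gal × 3.785 L/gal = 284,254 L.
[OCl⁻]/[HOCl] = 10^(pH − pKa) = 10^(7.22 − 7.5) = 0.5248; fraction as HOCl = 1/(1 + 0.5248) = 0.6558.
Free chlorine required for 1.73 ppm HOCl: 1.73 / 0.6558 = 2.638 ppm.
FC to add: 2.638 − 0.3 = 2.338 mg/L as Cl₂.
Cl₂ equivalent: 2.338 mg/L × 284,254 L = 664.6 g.
Product at 60.9% available Cl: 664.6 / 0.609 = 1091 g.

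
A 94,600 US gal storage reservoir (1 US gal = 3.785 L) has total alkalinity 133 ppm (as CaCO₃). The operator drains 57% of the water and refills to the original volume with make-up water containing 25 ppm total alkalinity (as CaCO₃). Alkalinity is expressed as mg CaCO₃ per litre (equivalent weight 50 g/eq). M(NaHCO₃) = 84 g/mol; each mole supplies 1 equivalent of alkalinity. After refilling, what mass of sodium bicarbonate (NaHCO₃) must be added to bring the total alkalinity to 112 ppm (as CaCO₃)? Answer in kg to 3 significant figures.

Volume: 94,600 US gal × 3.785 L/gal = 358,061 L.
After draining 57% and refilling: 133 × 0.43 + 25 × 0.57 = 71.44 ppm.
Deficit to target: 112 − 71.44 = 40.56 mg/L.
As CaCO₃: 40.56 mg/L × 358,061 L = 14,520 g; ÷ 50 g/eq ÷ 1 = 290.5 mol NaHCO₃.
Mass: 290.5 × 84 = 24,400 g.

24.4 kg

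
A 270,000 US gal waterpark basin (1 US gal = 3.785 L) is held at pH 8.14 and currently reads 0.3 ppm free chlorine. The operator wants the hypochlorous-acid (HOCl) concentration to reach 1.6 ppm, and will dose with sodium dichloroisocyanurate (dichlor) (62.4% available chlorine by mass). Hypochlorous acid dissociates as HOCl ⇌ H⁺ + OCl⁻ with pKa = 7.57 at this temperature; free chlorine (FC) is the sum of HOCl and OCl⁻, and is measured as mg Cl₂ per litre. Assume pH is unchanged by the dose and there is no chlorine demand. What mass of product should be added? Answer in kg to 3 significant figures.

Volume: 270,000 US gal × 3.785 L/gal = 1,021,950 L.
[OCl⁻]/[HOCl] = 10^(pH − pKa) = 10^(8.14 − 7.57) = 3.715; fraction as HOCl = 1/(1 + 3.715) = 0.2121.
Free chlorine required for 1.6 ppm HOCl: 1.6 / 0.2121 = 7.545 ppm.
FC to add: 7.545 − 0.3 = 7.245 mg/L as Cl₂.
Cl₂ equivalent: 7.245 mg/L × 1,021,950 L = 7404 g.
Product at 62.4% available Cl: 7404 / 0.624 = 11,860 g.

11.9 kg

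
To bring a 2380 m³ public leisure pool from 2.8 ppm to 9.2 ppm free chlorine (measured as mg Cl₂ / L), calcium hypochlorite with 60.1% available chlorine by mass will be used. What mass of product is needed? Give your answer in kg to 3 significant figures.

Volume: 2380 m³ = 2,380,000 L.
Chlorine deficit: 9.2 − 2.8 = 6.4 ppm = 6.4 mg/L as Cl₂.
Cl₂ equivalent needed: 6.4 mg/L × 2,380,000 L = 15,230,000 mg = 15,230 g.
Product at 60.1% available chlorine: 15,230 / 0.601 = 25,340 g.

25.3 kg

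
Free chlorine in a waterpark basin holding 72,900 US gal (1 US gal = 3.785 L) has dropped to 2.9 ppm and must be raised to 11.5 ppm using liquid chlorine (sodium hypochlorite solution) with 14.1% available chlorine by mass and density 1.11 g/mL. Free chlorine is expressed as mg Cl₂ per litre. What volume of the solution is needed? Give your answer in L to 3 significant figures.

15.2 L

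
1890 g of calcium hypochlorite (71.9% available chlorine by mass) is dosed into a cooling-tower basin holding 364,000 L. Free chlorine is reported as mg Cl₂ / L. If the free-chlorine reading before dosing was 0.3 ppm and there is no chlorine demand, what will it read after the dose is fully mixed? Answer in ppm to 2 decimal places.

Available chlorine delivered: 1890 g × 0.719 = 1359 g as Cl₂.
Concentration rise: 1359 g / 364,000 L = 3.733 mg/L = 3.73 ppm.
Final FC: 0.3 + 3.73 = 4.03 ppm.

4.03 ppm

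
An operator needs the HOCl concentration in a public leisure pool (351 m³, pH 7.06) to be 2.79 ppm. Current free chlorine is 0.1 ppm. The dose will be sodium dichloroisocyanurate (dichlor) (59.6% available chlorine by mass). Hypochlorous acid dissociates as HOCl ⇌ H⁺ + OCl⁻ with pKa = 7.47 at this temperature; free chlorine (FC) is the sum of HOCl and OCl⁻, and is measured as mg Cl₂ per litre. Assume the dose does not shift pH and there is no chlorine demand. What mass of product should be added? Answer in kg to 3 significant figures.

Volume: 351 m³ = 351,000 L.
[OCl⁻]/[HOCl] = 10^(pH − pKa) = 10^(7.06 − 7.47) = 0.389; fraction as HOCl = 1/(1 + 0.389) = 0.7199.
Free chlorine required for 2.79 ppm HOCl: 2.79 / 0.7199 = 3.875 ppm.
FC to add: 3.875 − 0.1 = 3.775 mg/L as Cl₂.
Cl₂ equivalent: 3.775 mg/L × 351,000 L = 1325 g.
Product at 59.6% available Cl: 1325 / 0.596 = 2223 g.

2.22 kg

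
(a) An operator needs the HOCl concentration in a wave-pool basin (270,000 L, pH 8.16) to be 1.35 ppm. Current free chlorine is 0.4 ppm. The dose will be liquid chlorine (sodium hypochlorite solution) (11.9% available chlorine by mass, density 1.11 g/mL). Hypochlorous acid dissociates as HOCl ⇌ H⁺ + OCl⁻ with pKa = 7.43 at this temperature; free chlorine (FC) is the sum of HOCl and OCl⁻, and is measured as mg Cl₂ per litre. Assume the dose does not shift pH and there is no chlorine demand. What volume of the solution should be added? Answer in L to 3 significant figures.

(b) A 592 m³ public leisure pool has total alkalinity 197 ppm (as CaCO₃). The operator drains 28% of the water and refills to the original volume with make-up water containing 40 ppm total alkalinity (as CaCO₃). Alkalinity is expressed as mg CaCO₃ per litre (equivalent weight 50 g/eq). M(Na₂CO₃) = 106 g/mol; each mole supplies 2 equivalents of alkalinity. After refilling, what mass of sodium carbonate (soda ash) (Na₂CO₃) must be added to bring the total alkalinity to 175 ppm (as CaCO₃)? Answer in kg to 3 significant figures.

(a) 16.8 L; (b) 13.8 kg

(a) [OCl⁻]/[HOCl] = 10^(pH − pKa) = 10^(8.16 − 7.43) = 5.37; fraction as HOCl = 1/(1 + 5.37) = 0.157.
(a) Free chlorine required for 1.35 ppm HOCl: 1.35 / 0.157 = 8.6 ppm.
(a) FC to add: 8.6 − 0.4 = 8.2 mg/L as Cl₂.
(a) Cl₂ equivalent: 8.2 mg/L × 270,000 L = 2214 g.
(a) Product at 11.9% available Cl: 2214 / 0.119 = 18,600 g.
(a) Volume: 18,600 g ÷ 1.11 g/mL = 16,760 mL.

(b) Volume: 592 m³ = 592,000 L.
(b) After draining 28% and refilling: 197 × 0.72 + 40 × 0.28 = 153.04 ppm.
(b) Deficit to target: 175 − 153.04 = 21.96 mg/L.
(b) As CaCO₃: 21.96 mg/L × 592,000 L = 13,000 g; ÷ 50 g/eq ÷ 2 = 130 mol Na₂CO₃.
(b) Mass: 130 × 106 = 13,780 g.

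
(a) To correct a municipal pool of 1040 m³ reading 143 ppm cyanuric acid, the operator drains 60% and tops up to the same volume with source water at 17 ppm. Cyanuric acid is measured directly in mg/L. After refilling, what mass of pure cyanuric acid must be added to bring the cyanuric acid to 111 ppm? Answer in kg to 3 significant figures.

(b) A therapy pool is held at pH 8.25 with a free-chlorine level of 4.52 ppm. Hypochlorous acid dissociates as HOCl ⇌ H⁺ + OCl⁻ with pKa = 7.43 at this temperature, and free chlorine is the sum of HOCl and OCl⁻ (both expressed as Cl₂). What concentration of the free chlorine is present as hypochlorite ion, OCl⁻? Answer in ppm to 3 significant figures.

(a) 45.3 kg; (b) 3.93 ppm

(a) Volume: 1040 m³ = 1,040,000 L.
(a) After draining 60% and refilling: 143 × 0.40 + 17 × 0.60 = 67.4 ppm.
(a) Deficit to target: 111 − 67.4 = 43.6 mg/L.
(a) Mass: 43.6 mg/L × 1,040,000 L = 45,340 g cyanuric acid.

(b) [OCl⁻]/[HOCl] = 10^(pH − pKa) = 10^(8.25 − 7.43) = 10^0.82 = 6.607.
(b) Fraction as HOCl = 1 / (1 + 6.607) = 0.1315.
(b) OCl⁻ = (1 − 0.1315) × 4.52 ppm = 3.926 ppm.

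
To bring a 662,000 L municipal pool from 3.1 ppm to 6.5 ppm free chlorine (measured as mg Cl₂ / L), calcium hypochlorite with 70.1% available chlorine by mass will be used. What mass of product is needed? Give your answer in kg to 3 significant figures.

Chlorine deficit: 6.5 − 3.1 = 3.4 ppm = 3.4 mg/L as Cl₂.
Cl₂ equivalent needed: 3.4 mg/L × 662,000 L = 2,251,000 mg = 2251 g.
Product at 70.1% available chlorine: 2251 / 0.701 = 3211 g.

3.21 kg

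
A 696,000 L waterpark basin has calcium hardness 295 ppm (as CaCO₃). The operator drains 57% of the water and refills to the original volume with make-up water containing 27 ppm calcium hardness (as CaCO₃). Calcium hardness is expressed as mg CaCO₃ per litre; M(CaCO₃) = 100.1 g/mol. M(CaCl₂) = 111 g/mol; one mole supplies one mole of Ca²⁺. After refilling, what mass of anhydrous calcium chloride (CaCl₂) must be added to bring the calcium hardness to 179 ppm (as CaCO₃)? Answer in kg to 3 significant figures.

28.4 kg

After draining 57% and refilling: 295 × 0.43 + 27 × 0.57 = 142.24 ppm.
Deficit to target: 179 − 142.24 = 36.76 mg/L.
As CaCO₃: 36.76 mg/L × 696,000 L = 25,580 g; ÷ 100.1 = 255.6 mol Ca²⁺.
Mass: 255.6 × 111 = 28,370 g.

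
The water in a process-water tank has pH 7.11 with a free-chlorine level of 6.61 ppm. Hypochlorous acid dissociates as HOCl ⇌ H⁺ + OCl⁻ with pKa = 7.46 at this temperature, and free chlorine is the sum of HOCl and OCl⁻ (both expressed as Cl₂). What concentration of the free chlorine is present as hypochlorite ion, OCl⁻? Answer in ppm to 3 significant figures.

2.04 ppm

[OCl⁻]/[HOCl] = 10^(pH − pKa) = 10^(7.11 − 7.46) = 10^-0.35 = 0.4467.
Fraction as HOCl = 1 / (1 + 0.4467) = 0.6912.
OCl⁻ = (1 − 0.6912) × 6.61 ppm = 2.041 ppm.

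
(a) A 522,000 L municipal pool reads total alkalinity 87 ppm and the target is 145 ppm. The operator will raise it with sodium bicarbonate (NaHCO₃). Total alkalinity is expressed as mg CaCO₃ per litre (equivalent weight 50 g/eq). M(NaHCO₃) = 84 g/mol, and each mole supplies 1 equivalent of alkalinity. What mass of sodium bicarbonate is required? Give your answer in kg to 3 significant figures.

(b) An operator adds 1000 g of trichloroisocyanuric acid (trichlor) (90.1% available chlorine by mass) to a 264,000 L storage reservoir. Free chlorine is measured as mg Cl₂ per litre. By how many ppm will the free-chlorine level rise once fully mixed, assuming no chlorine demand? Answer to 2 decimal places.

(a) 50.9 kg; (b) 3.41 ppm

(a) Alkalinity to add: (145 − 87) = 58 mg/L as CaCO₃ × 522,000 L = 30,280 g as CaCO₃.
(a) Equivalents: 30,280 g ÷ 50 g/eq = 605.5 eq.
(a) NaHCO₃ supplies 1 eq per mole → 605.5 mol.
(a) Mass: 605.5 mol × 84 g/mol = 50,860 g.

(b) Available chlorine delivered: 1000 g × 0.901 = 901 g as Cl₂.
(b) Concentration rise: 901 g / 264,000 L = 3.413 mg/L = 3.41 ppm.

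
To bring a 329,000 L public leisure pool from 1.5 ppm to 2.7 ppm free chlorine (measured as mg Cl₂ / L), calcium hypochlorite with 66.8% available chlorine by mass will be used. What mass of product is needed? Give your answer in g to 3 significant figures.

591 g

Chlorine deficit: 2.7 − 1.5 = 1.2 ppm = 1.2 mg/L as Cl₂.
Cl₂ equivalent needed: 1.2 mg/L × 329,000 L = 394,800 mg = 394.8 g.
Product at 66.8% available chlorine: 394.8 / 0.668 = 591 g.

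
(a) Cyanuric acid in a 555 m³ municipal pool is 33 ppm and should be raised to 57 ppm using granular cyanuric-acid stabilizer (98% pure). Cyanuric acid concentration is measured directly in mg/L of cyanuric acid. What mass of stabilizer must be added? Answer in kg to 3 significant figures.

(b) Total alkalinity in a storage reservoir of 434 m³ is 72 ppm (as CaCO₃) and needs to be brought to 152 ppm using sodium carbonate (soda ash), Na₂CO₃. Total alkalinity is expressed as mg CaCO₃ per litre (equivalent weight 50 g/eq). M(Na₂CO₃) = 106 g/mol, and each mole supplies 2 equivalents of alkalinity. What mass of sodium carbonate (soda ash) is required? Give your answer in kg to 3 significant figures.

(a) Volume: 555 m³ = 555,000 L.
(a) CYA to add: (57 − 33) = 24 mg/L × 555,000 L = 13,320 g cyanuric acid.
(a) At 98% purity: 13,320 / 0.98 = 13,590 g product.

(b) Volume: 434 m³ = 434,000 L.
(b) Alkalinity to add: (152 − 72) = 80 mg/L as CaCO₃ × 434,000 L = 34,720 g as CaCO₃.
(b) Equivalents: 34,720 g ÷ 50 g/eq = 694.4 eq.
(b) Each mole of Na₂CO₃ supplies 2 eq, so 694.4 / 2 = 347.2 mol.
(b) Mass: 347.2 mol × 106 g/mol = 36,800 g.

(a) 13.6 kg; (b) 36.8 kg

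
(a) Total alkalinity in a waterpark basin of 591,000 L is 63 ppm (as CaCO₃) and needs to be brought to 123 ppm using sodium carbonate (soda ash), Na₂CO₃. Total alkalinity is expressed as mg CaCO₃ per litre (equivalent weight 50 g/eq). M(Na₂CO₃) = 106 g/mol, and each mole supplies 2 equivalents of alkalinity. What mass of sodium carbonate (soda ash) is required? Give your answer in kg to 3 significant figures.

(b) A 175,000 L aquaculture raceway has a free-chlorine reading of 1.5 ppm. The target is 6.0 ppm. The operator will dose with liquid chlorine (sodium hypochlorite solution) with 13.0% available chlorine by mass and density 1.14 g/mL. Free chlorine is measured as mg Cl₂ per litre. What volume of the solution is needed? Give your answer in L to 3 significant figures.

(a) Alkalinity to add: (123 − 63) = 60 mg/L as CaCO₃ × 591,000 L = 35,460 g as CaCO₃.
(a) Equivalents: 35,460 g ÷ 50 g/eq = 709.2 eq.
(a) Each mole of Na₂CO₃ supplies 2 eq, so 709.2 / 2 = 354.6 mol.
(a) Mass: 354.6 mol × 106 g/mol = 37,590 g.

(b) Chlorine deficit: 6.0 − 1.5 = 4.5 ppm = 4.5 mg/L as Cl₂.
(b) Cl₂ equivalent needed: 4.5 mg/L × 175,000 L = 787,500 mg = 787.5 g.
(b) Product at 13.0% available chlorine: 787.5 / 0.13 = 6058 g.
(b) Volume at density 1.14 g/mL: 6058 g ÷ 1.14 g/mL = 5314 mL.

(a) 37.6 kg; (b) 5.31 L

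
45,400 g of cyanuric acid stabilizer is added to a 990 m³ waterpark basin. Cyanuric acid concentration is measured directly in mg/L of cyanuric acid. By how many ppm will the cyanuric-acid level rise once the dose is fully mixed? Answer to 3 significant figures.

Volume: 990 m³ = 990,000 L.
Rise: 45,400 g / 990,000 L × 1000 = 45.86 mg/L.

45.9 ppm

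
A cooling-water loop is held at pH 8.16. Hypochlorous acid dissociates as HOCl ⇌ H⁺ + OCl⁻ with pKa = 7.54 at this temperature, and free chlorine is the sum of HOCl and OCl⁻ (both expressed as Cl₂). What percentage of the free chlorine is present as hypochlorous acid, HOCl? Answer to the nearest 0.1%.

19.3%

[OCl⁻]/[HOCl] = 10^(pH − pKa) = 10^(8.16 − 7.54) = 10^0.62 = 4.169.
Fraction as HOCl = 1 / (1 + 4.169) = 0.1935.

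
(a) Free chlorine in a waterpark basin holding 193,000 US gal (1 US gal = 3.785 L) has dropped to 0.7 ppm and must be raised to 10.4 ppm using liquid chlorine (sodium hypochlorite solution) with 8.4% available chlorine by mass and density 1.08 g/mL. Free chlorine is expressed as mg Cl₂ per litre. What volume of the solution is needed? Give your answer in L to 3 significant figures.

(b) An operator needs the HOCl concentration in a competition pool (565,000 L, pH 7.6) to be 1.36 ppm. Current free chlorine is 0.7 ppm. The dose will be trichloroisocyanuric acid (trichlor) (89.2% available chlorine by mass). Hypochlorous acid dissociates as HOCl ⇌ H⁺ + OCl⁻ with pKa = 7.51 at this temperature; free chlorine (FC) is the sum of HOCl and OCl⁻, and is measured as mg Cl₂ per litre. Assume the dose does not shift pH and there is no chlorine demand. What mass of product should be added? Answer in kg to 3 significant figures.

(a) 78.1 L; (b) 1.48 kg

(a) Volume: 193,000 US gal × 3.785 L/gal = 730,505 L.
(a) Chlorine deficit: 10.4 − 0.7 = 9.7 ppm = 9.7 mg/L as Cl₂.
(a) Cl₂ equivalent needed: 9.7 mg/L × 730,505 L = 7,086,000 mg = 7086 g.
(a) Product at 8.4% available chlorine: 7086 / 0.084 = 84,360 g.
(a) Volume at density 1.08 g/mL: 84,360 g ÷ 1.08 g/mL = 78,110 mL.

(b) [OCl⁻]/[HOCl] = 10^(pH − pKa) = 10^(7.6 − 7.51) = 1.23; fraction as HOCl = 1/(1 + 1.23) = 0.4484.
(b) Free chlorine required for 1.36 ppm HOCl: 1.36 / 0.4484 = 3.033 ppm.
(b) FC to add: 3.033 − 0.7 = 2.333 mg/L as Cl₂.
(b) Cl₂ equivalent: 2.333 mg/L × 565,000 L = 1318 g.
(b) Product at 89.2% available Cl: 1318 / 0.892 = 1478 g.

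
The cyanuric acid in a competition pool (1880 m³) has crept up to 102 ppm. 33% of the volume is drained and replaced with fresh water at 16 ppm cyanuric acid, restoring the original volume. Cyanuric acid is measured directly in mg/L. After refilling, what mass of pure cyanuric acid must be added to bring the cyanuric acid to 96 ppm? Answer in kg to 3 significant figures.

42.1 kg

Volume: 1880 m³ = 1,880,000 L.
After draining 33% and refilling: 102 × 0.67 + 16 × 0.33 = 73.62 ppm.
Deficit to target: 96 − 73.62 = 22.38 mg/L.
Mass: 22.38 mg/L × 1,880,000 L = 42,070 g cyanuric acid.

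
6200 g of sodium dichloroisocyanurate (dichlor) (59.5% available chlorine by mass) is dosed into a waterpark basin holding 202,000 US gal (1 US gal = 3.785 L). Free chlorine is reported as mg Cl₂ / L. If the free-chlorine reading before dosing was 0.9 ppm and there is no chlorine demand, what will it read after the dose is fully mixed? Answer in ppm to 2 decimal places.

5.72 ppm

Volume: 202,000 US gal × 3.785 L/gal = 764,570 L.
Available chlorine delivered: 6200 g × 0.595 = 3689 g as Cl₂.
Concentration rise: 3689 g / 764,570 L = 4.825 mg/L = 4.82 ppm.
Final FC: 0.9 + 4.82 = 5.72 ppm.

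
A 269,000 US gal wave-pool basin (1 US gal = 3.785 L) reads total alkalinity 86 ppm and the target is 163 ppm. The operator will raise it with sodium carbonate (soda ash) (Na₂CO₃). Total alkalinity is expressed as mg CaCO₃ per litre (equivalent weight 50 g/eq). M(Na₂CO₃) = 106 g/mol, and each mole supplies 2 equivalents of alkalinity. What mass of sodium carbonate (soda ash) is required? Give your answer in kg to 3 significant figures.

83.1 kg

Volume: 269,000 US gal × 3.785 L/gal = 1,018,165 L.
Alkalinity to add: (163 − 86) = 77 mg/L as CaCO₃ × 1,018,165 L = 78,400 g as CaCO₃.
Equivalents: 78,400 g ÷ 50 g/eq = 1568 eq.
Each mole of Na₂CO₃ supplies 2 eq, so 1568 / 2 = 784 mol.
Mass: 784 mol × 106 g/mol = 83,100 g.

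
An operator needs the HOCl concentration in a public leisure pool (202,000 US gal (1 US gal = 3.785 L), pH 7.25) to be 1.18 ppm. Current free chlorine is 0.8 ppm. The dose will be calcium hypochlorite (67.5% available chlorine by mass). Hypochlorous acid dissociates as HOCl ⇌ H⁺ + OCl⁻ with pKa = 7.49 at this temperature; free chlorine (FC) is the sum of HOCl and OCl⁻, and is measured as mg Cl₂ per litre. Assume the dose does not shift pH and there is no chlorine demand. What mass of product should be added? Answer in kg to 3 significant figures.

1.20 kg

Volume: 202,000 US gal × 3.785 L/gal = 764,570 L.
[OCl⁻]/[HOCl] = 10^(pH − pKa) = 10^(7.25 − 7.49) = 0.5754; fraction as HOCl = 1/(1 + 0.5754) = 0.6347.
Free chlorine required for 1.18 ppm HOCl: 1.18 / 0.6347 = 1.859 ppm.
FC to add: 1.859 − 0.8 = 1.059 mg/L as Cl₂.
Cl₂ equivalent: 1.059 mg/L × 764,570 L = 809.7 g.
Product at 67.5% available Cl: 809.7 / 0.675 = 1200 g.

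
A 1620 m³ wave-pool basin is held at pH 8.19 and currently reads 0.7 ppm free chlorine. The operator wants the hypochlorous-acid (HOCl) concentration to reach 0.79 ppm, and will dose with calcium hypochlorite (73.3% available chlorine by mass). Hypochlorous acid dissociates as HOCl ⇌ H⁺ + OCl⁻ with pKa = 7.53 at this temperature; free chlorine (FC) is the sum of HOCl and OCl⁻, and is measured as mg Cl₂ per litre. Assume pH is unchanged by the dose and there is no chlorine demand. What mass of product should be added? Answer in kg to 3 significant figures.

8.18 kg

Volume: 1620 m³ = 1,620,000 L.
[OCl⁻]/[HOCl] = 10^(pH − pKa) = 10^(8.19 − 7.53) = 4.571; fraction as HOCl = 1/(1 + 4.571) = 0.1795.
Free chlorine required for 0.79 ppm HOCl: 0.79 / 0.1795 = 4.401 ppm.
FC to add: 4.401 − 0.7 = 3.701 mg/L as Cl₂.
Cl₂ equivalent: 3.701 mg/L × 1,620,000 L = 5996 g.
Product at 73.3% available Cl: 5996 / 0.733 = 8180 g.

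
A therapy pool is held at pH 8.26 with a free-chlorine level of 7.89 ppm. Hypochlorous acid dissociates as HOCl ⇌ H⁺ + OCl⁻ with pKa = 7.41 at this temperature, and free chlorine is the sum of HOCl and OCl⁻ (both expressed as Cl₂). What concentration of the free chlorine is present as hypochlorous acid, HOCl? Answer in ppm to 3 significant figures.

0.977 ppm

[OCl⁻]/[HOCl] = 10^(pH − pKa) = 10^(8.26 − 7.41) = 10^0.85 = 7.079.
Fraction as HOCl = 1 / (1 + 7.079) = 0.1238.
HOCl = 0.1238 × 7.89 ppm = 0.9766 ppm.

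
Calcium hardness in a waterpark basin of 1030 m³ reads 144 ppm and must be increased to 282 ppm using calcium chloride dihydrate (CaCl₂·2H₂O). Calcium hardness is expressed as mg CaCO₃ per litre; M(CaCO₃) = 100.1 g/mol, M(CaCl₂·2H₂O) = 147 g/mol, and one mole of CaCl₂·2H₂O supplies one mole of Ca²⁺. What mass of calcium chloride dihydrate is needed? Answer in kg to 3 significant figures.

209 kg

Volume: 1030 m³ = 1,030,000 L.
Hardness to add: (282 − 144) = 138 mg/L as CaCO₃ × 1,030,000 L = 142,100 g as CaCO₃.
Moles of Ca²⁺ (1 mol Ca²⁺ ≡ 1 mol CaCO₃): 142,100 / 100.1 g/mol = 1420 mol.
Mass of CaCl₂·2H₂O: 1420 × 147 = 208,700 g.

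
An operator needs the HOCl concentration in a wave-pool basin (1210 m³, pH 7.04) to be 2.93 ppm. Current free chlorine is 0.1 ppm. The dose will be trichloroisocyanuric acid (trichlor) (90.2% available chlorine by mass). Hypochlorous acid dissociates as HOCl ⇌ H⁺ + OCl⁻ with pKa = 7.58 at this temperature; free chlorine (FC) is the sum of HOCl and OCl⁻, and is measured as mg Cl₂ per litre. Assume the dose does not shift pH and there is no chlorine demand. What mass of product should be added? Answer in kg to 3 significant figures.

4.93 kg

Volume: 1210 m³ = 1,210,000 L.
[OCl⁻]/[HOCl] = 10^(pH − pKa) = 10^(7.04 − 7.58) = 0.2884; fraction as HOCl = 1/(1 + 0.2884) = 0.7762.
Free chlorine required for 2.93 ppm HOCl: 2.93 / 0.7762 = 3.775 ppm.
FC to add: 3.775 − 0.1 = 3.675 mg/L as Cl₂.
Cl₂ equivalent: 3.675 mg/L × 1,210,000 L = 4447 g.
Product at 90.2% available Cl: 4447 / 0.902 = 4930 g.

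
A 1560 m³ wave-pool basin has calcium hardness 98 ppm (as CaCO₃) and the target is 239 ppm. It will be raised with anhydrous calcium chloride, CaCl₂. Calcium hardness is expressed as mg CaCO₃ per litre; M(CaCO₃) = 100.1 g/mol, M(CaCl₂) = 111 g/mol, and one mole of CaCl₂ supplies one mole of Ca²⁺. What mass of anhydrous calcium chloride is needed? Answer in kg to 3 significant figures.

244 kg

Volume: 1560 m³ = 1,560,000 L.
Hardness to add: (239 − 98) = 141 mg/L as CaCO₃ × 1,560,000 L = 220,000 g as CaCO₃.
Moles of Ca²⁺ (1 mol Ca²⁺ ≡ 1 mol CaCO₃): 220,000 / 100.1 g/mol = 2197 mol.
Mass of CaCl₂: 2197 × 111 = 243,900 g.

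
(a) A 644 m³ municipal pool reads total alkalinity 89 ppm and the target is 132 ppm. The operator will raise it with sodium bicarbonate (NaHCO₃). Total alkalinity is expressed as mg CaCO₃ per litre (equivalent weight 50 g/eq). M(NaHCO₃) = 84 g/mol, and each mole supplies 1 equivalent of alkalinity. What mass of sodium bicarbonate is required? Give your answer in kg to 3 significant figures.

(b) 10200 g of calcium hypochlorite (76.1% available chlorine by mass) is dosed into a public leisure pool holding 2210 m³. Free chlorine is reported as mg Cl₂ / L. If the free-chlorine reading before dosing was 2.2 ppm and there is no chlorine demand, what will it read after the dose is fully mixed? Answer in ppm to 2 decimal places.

(a) 46.5 kg; (b) 5.71 ppm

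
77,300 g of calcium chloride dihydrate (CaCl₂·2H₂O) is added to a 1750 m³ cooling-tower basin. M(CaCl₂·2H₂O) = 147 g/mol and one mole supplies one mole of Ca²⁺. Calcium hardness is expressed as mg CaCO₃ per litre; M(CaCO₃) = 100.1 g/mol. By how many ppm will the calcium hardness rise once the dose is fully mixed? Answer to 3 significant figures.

30.1 ppm

Volume: 1750 m³ = 1,750,000 L.
Moles of Ca²⁺: 77,300 g ÷ 147 g/mol = 525.9 mol.
As CaCO₃: 525.9 mol × 100.1 g/mol = 52,640 g.
Rise: 52,640 g / 1,750,000 L × 1000 = 30.08 mg/L.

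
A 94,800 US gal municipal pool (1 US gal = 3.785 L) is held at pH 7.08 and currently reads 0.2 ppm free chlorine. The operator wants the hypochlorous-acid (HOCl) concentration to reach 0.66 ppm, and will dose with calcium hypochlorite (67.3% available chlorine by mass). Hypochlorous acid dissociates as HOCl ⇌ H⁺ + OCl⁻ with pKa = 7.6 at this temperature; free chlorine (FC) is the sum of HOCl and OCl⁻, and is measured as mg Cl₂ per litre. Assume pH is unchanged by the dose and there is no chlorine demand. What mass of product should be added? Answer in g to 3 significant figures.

Volume: 94,800 US gal × 3.785 L/gal = 358,818 L.
[OCl⁻]/[HOCl] = 10^(pH − pKa) = 10^(7.08 − 7.6) = 0.302; fraction as HOCl = 1/(1 + 0.302) = 0.7681.
Free chlorine required for 0.66 ppm HOCl: 0.66 / 0.7681 = 0.8593 ppm.
FC to add: 0.8593 − 0.2 = 0.6593 mg/L as Cl₂.
Cl₂ equivalent: 0.6593 mg/L × 358,818 L = 236.6 g.
Product at 67.3% available Cl: 236.6 / 0.673 = 351.5 g.

352 g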